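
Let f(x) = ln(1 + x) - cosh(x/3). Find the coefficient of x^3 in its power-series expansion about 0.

1/3

Add the two expansions coefficient-wise.
f(0) = -1
f′(0) = 1
f′′(0) = -10/9
f′′′(0) = 2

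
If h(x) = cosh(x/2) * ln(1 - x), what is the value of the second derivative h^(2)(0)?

-1

Multiply the two series term by term and collect like powers.
The coefficient of x^2 in the expansion is -1/2, so h′′(0) = 2! * (-1/2) = -1.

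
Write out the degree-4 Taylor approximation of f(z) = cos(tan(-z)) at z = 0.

Compose series: expand the inner function first, then feed it into the outer expansion.
f(0) = 1
f′(0) = 0
f′′(0) = -1
f′′′(0) = 0
f^(4)(0) = -7
The Taylor polynomial is Σ f^(k)(0)/k! · z^k.

-7*z^4/24 - z^2/2 + 1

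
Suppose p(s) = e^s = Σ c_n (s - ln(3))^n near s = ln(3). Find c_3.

p(ln(3)) = 3
p′(ln(3)) = 3
p′′(ln(3)) = 3
p′′′(ln(3)) = 3
The Taylor polynomial is Σ p^(k)(ln(3))/k! · (s - ln(3))^k.

1/2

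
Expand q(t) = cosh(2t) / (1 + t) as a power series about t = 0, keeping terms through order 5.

-11*t^5/3 + 11*t^4/3 - 3*t^3 + 3*t^2 - t + 1

Take the Cauchy product of the two expansions.
q(0) = 1
q′(0) = -1
q′′(0) = 6
q′′′(0) = -18
q^(4)(0) = 88
q^(5)(0) = -440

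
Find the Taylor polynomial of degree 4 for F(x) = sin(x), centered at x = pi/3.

Differentiate repeatedly and evaluate at the center.
F(pi/3) = sqrt(3)/2
F′(pi/3) = 1/2
F′′(pi/3) = -sqrt(3)/2
F′′′(pi/3) = -1/2
F^(4)(pi/3) = sqrt(3)/2

sqrt(3)*(x - pi/3)^4/48 - (x - pi/3)^3/12 - sqrt(3)*(x - pi/3)^2/4 + (x - pi/3)/2 + sqrt(3)/2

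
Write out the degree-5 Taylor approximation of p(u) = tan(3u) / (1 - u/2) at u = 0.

Multiply the two series term by term and collect like powers.
[u^0] = 0;  [u^1] = 3;  [u^2] = 3/2;  [u^3] = 39/4;  [u^4] = 39/8;  [u^5] = 2787/80.

2787*u^5/80 + 39*u^4/8 + 39*u^3/4 + 3*u^2/2 + 3*u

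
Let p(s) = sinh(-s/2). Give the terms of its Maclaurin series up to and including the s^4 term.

-s^3/48 - s/2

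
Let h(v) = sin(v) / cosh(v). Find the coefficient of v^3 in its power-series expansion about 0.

Invert the denominator's series and multiply.
h(0) = 0
h′(0) = 1
h′′(0) = 0
h′′′(0) = -4
So c_3 = h′′′(0)/3! = -2/3.

-2/3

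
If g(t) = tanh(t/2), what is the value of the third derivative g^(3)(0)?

-1/4

The coefficient of t^3 in the expansion is -1/24, so g′′′(0) = 3! * (-1/24) = -1/4.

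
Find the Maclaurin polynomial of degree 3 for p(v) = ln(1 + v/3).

v^3/81 - v^2/18 + v/3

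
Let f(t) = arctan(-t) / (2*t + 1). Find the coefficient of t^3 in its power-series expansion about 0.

Expand 1/(denominator) as a geometric series and multiply by the numerator's series.
f(0) = 0
f′(0) = -1
f′′(0) = 4
f′′′(0) = -22
So c_3 = f′′′(0)/3! = -11/3.

-11/3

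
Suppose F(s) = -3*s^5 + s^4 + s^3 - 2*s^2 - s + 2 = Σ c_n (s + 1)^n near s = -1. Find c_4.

16

F(-1) = 4
F′(-1) = -13
F′′(-1) = 62
F′′′(-1) = -198
F^(4)(-1) = 384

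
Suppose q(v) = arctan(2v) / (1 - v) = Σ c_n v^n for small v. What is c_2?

2

Use 1/(1 - r) = Σ r^k on the denominator, then take the Cauchy product.
q(0) = 0
q′(0) = 2
q′′(0) = 4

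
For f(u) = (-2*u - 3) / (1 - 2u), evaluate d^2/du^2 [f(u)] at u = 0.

-32

Shift and add copies of the series according to the polynomial's terms.
From the series, [u^2] f = -16; multiply by 2! = 2 to get -32.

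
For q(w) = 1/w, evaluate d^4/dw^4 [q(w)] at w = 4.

The coefficient of (w - 4)^4 in the expansion is 1/1024, so q^(4)(4) = 4! * (1/1024) = 3/128.

3/128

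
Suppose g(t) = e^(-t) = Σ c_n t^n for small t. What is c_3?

Differentiate repeatedly and evaluate at the center.
g(0) = 1
g′(0) = -1
g′′(0) = 1
g′′′(0) = -1
So c_3 = g′′′(0)/3! = -1/6.

-1/6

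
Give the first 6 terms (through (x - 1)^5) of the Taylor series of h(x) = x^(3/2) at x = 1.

-3*(x - 1)^5/256 + 3*(x - 1)^4/128 - (x - 1)^3/16 + 3*(x - 1)^2/8 + 3*(x - 1)/2 + 1

Compute the successive derivatives at the expansion point and divide by k!.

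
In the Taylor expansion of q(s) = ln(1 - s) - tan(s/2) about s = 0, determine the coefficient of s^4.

Combine the two series term by term.
q(0) = 0
q′(0) = -3/2
q′′(0) = -1
q′′′(0) = -9/4
q^(4)(0) = -6
The Taylor polynomial is Σ q^(k)(0)/k! · s^k.

-1/4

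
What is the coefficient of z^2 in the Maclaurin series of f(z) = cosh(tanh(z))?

1/2

Substitute the inner expansion into the outer series and collect powers.
[z^0] = 1;  [z^1] = 0;  [z^2] = 1/2.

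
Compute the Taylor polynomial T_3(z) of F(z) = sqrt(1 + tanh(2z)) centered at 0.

Substitute the inner expansion into the outer series and collect powers.

-5*z^3/6 - z^2/2 + z + 1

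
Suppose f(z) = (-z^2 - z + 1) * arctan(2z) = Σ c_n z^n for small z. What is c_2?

Distribute the polynomial across the series and collect like powers.
f(0) = 0
f′(0) = 2
f′′(0) = -4
So c_2 = f′′(0)/2! = -2.

-2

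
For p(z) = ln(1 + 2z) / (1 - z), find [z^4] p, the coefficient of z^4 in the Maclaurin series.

Use 1/(1 - r) = Σ r^k on the denominator, then take the Cauchy product.
p(0) = 0
p′(0) = 2
p′′(0) = 0
p′′′(0) = 16
p^(4)(0) = -32
Dividing each by k! gives the coefficients c_0, ..., c_4.

-4/3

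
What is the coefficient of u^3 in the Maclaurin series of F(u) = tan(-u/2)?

c_3 = F′′′(0)/3! = -1/24.

-1/24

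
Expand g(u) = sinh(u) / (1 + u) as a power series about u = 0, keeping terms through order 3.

Expand each factor separately, then convolve coefficients.
[u^0] = 0;  [u^1] = 1;  [u^2] = -1;  [u^3] = 7/6.

7*u^3/6 - u^2 + u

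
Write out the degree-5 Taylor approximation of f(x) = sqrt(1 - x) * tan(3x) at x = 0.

19941*x^5/640 - 75*x^4/16 + 69*x^3/8 - 3*x^2/2 + 3*x

Write out both Maclaurin series and multiply, keeping only the needed powers.
f(0) = 0
f′(0) = 3
f′′(0) = -3
f′′′(0) = 207/4
f^(4)(0) = -225/2
f^(5)(0) = 59823/16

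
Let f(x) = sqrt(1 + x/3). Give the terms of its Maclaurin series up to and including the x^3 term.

f(0) = 1
f′(0) = 1/6
f′′(0) = -1/36
f′′′(0) = 1/72
Dividing each by k! gives the coefficients c_0, ..., c_3.

x^3/432 - x^2/72 + x/6 + 1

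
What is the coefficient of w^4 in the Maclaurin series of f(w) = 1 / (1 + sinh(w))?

4/3

Expand as Σ (-1)^k u^k with u equal to the inner function's series.
f(0) = 1
f′(0) = -1
f′′(0) = 2
f′′′(0) = -7
f^(4)(0) = 32
So c_4 = f^(4)(0)/4! = 4/3.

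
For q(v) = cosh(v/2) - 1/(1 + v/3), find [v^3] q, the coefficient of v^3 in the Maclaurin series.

1/27

Add the two expansions coefficient-wise.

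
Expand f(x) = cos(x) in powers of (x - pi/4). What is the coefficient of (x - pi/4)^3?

c_3 = f′′′(pi/4)/3! = sqrt(2)/12.

sqrt(2)/12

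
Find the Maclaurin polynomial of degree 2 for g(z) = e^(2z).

2*z^2 + 2*z + 1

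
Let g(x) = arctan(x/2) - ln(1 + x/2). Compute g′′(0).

1/4

Expand each term separately and add.
The coefficient of x^2 in the expansion is 1/8, so g′′(0) = 2! * (1/8) = 1/4.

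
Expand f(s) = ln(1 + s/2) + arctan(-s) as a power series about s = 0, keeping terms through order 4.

Combine the two series term by term.
[s^0] = 0;  [s^1] = -1/2;  [s^2] = -1/8;  [s^3] = 3/8;  [s^4] = -1/64.

-s^4/64 + 3*s^3/8 - s^2/8 - s/2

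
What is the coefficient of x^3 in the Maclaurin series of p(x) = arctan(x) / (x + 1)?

Expand 1/(denominator) as a geometric series and multiply by the numerator's series.
p(0) = 0
p′(0) = 1
p′′(0) = -2
p′′′(0) = 4
Then c_k = p^(k)(0)/k! gives each Taylor coefficient.

2/3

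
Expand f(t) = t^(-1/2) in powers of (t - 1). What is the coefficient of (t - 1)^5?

-63/256

Compute the successive derivatives at the expansion point and divide by k!.
f(1) = 1
f′(1) = -1/2
f′′(1) = 3/4
f′′′(1) = -15/8
f^(4)(1) = 105/16
f^(5)(1) = -945/32
The Taylor polynomial is Σ f^(k)(1)/k! · (t - 1)^k.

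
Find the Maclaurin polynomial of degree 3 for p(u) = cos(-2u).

1 - 2*u^2

Use the known series and substitute for the argument.
p(0) = 1
p′(0) = 0
p′′(0) = -4
p′′′(0) = 0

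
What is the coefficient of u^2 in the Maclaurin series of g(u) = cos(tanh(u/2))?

Let u equal the inner series; expand the outer function in u and truncate.
g(0) = 1
g′(0) = 0
g′′(0) = -1/4
So c_2 = g′′(0)/2! = -1/8.

-1/8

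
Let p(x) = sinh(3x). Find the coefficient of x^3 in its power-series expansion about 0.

9/2

[x^0] = 0;  [x^1] = 3;  [x^2] = 0;  [x^3] = 9/2.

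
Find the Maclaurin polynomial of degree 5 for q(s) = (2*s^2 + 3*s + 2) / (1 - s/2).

Shift and add copies of the series according to the polynomial's terms.
[s^0] = 2;  [s^1] = 4;  [s^2] = 4;  [s^3] = 2;  [s^4] = 1;  [s^5] = 1/2.

s^5/2 + s^4 + 2*s^3 + 4*s^2 + 4*s + 2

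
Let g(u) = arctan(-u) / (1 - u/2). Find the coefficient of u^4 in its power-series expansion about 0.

1/24

Multiply the two series term by term and collect like powers.
g(0) = 0
g′(0) = -1
g′′(0) = -1
g′′′(0) = 1/2
g^(4)(0) = 1
The Taylor polynomial is Σ g^(k)(0)/k! · u^k.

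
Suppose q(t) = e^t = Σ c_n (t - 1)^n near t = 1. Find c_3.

e/6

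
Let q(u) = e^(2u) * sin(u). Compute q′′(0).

Write out both Maclaurin series and multiply, keeping only the needed powers.
The coefficient of u^2 in the expansion is 2, so q′′(0) = 2! * (2) = 4.

4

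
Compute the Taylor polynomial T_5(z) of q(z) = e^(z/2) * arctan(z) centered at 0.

Take the Cauchy product of the two expansions.
[z^0] = 0;  [z^1] = 1;  [z^2] = 1/2;  [z^3] = -5/24;  [z^4] = -7/48;  [z^5] = 103/640.

103*z^5/640 - 7*z^4/48 - 5*z^3/24 + z^2/2 + z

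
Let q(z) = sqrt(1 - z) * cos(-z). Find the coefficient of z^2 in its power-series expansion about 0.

-5/8

Multiply the two series term by term and collect like powers.
q(0) = 1
q′(0) = -1/2
q′′(0) = -5/4
Dividing each by k! gives the coefficients c_0, ..., c_2.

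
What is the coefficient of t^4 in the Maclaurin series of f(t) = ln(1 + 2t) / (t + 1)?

-32/3

Multiply the numerator's expansion by the denominator's geometric series.
[t^0] = 0;  [t^1] = 2;  [t^2] = -4;  [t^3] = 20/3;  [t^4] = -32/3.
So c_4 = f^(4)(0)/4! = -32/3.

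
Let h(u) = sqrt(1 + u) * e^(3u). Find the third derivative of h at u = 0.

Expand each factor separately, then convolve coefficients.
From the series, [u^3] h = 103/16; multiply by 3! = 6 to get 309/8.

309/8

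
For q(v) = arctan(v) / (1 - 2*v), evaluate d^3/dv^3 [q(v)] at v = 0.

Use 1/(1 - r) = Σ r^k on the denominator, then take the Cauchy product.
The coefficient of v^3 in the expansion is 11/3, so q′′′(0) = 3! * (11/3) = 22.

22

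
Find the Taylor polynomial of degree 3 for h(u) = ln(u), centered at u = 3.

h(3) = ln(3)
h′(3) = 1/3
h′′(3) = -1/9
h′′′(3) = 2/27
Then c_k = h^(k)(3)/k! gives each Taylor coefficient.

(u - 3)^3/81 - (u - 3)^2/18 + (u - 3)/3 + ln(3)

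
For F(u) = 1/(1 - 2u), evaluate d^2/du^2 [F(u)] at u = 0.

8

The coefficient of u^2 in the expansion is 4, so F′′(0) = 2! * (4) = 8.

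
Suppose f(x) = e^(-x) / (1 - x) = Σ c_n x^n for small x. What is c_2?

Write out both Maclaurin series and multiply, keeping only the needed powers.
[x^0] = 1;  [x^1] = 0;  [x^2] = 1/2.
So c_2 = f′′(0)/2! = 1/2.

1/2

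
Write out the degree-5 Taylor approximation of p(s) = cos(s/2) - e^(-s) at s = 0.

Add the two expansions coefficient-wise.
p(0) = 0
p′(0) = 1
p′′(0) = -5/4
p′′′(0) = 1
p^(4)(0) = -15/16
p^(5)(0) = 1
Dividing each by k! gives the coefficients c_0, ..., c_5.

s^5/120 - 5*s^4/128 + s^3/6 - 5*s^2/8 + s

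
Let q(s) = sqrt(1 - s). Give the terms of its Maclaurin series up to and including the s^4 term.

q(0) = 1
q′(0) = -1/2
q′′(0) = -1/4
q′′′(0) = -3/8
q^(4)(0) = -15/16
Then c_k = q^(k)(0)/k! gives each Taylor coefficient.

-5*s^4/128 - s^3/16 - s^2/8 - s/2 + 1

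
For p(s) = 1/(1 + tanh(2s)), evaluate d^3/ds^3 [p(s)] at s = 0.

Substitute the inner expansion into the outer series and collect powers.
The coefficient of s^3 in the expansion is -16/3, so p′′′(0) = 3! * (-16/3) = -32.

-32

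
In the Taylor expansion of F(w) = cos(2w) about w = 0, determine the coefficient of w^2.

-2

[w^0] = 1;  [w^1] = 0;  [w^2] = -2.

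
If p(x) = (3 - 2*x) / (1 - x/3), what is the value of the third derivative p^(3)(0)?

Multiply each power in the prefactor through the base expansion.
From the series, [x^3] p = -1/9; multiply by 3! = 6 to get -2/3.

-2/3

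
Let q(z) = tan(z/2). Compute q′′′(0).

The coefficient of z^3 in the expansion is 1/24, so q′′′(0) = 3! * (1/24) = 1/4.

1/4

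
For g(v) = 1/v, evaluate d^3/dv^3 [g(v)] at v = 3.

-2/27

The coefficient of (v - 3)^3 in the expansion is -1/81, so g′′′(3) = 3! * (-1/81) = -2/27.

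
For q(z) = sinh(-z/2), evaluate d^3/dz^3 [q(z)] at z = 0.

Compute the successive derivatives at the expansion point and divide by k!.
From the series, [z^3] q = -1/48; multiply by 3! = 6 to get -1/8.

-1/8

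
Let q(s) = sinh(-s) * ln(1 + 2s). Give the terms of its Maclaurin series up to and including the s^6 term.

Multiply the two series term by term and collect like powers.
q(0) = 0
q′(0) = 0
q′′(0) = -4
q′′′(0) = 12
q^(4)(0) = -72
q^(5)(0) = 520
q^(6)(0) = -4940
The Taylor polynomial is Σ q^(k)(0)/k! · s^k.

-247*s^6/36 + 13*s^5/3 - 3*s^4 + 2*s^3 - 2*s^2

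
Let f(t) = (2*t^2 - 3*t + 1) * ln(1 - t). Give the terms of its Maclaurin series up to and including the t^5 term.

-7*t^5/60 - t^4/4 - 5*t^3/6 + 5*t^2/2 - t

Distribute the polynomial across the series and collect like powers.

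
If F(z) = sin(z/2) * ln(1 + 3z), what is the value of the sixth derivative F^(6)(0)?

277785/16

Multiply the two series term by term and collect like powers.
The coefficient of z^6 in the expansion is 6173/256, so F^(6)(0) = 6! * (6173/256) = 277785/16.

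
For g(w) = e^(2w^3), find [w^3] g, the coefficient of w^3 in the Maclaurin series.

g(0) = 1
g′(0) = 0
g′′(0) = 0
g′′′(0) = 12
The Taylor polynomial is Σ g^(k)(0)/k! · w^k.

2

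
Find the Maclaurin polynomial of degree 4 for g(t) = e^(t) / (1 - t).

Expand each factor separately, then convolve coefficients.
g(0) = 1
g′(0) = 2
g′′(0) = 5
g′′′(0) = 16
g^(4)(0) = 65

65*t^4/24 + 8*t^3/3 + 5*t^2/2 + 2*t + 1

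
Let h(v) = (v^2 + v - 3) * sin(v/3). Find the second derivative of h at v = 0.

2/3

Shift and add copies of the series according to the polynomial's terms.
The coefficient of v^2 in the expansion is 1/3, so h′′(0) = 2! * (1/3) = 2/3.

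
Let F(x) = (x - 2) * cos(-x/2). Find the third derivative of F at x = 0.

Shift and add copies of the series according to the polynomial's terms.
From the series, [x^3] F = -1/8; multiply by 3! = 6 to get -3/4.

-3/4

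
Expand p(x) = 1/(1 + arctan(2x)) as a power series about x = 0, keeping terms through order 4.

Substitute the inner expansion into the outer series and collect powers.

16*x^4/3 - 16*x^3/3 + 4*x^2 - 2*x + 1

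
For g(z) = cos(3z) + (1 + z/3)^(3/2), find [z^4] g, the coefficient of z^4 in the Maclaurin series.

Combine the two series term by term.
g(0) = 2
g′(0) = 1/2
g′′(0) = -107/12
g′′′(0) = -1/72
g^(4)(0) = 11665/144

11665/3456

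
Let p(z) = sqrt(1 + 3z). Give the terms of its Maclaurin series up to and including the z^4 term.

-405*z^4/128 + 27*z^3/16 - 9*z^2/8 + 3*z/2 + 1

[z^0] = 1;  [z^1] = 3/2;  [z^2] = -9/8;  [z^3] = 27/16;  [z^4] = -405/128.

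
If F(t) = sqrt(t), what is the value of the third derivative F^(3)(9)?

1/648

From the series, [(t - 9)^3] F = 1/3888; multiply by 3! = 6 to get 1/648.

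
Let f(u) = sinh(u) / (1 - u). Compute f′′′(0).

7

Multiply the two series term by term and collect like powers.
From the series, [u^3] f = 7/6; multiply by 3! = 6 to get 7.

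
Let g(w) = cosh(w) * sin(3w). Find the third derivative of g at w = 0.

-18

Take the Cauchy product of the two expansions.
From the series, [w^3] g = -3; multiply by 3! = 6 to get -18.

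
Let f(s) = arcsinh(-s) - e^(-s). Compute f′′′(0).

2

Combine the two series term by term.
From the series, [s^3] f = 1/3; multiply by 3! = 6 to get 2.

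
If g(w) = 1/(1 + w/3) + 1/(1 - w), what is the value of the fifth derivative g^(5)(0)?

9680/81

Combine the two series term by term.
The coefficient of w^5 in the expansion is 242/243, so g^(5)(0) = 5! * (242/243) = 9680/81.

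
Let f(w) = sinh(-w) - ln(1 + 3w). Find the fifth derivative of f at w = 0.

Combine the two series term by term.
The coefficient of w^5 in the expansion is -5833/120, so f^(5)(0) = 5! * (-5833/120) = -5833.

-5833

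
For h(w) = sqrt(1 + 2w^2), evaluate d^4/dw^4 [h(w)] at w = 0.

The coefficient of w^4 in the expansion is -1/2, so h^(4)(0) = 4! * (-1/2) = -12.

-12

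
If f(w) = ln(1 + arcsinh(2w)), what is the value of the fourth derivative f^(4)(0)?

-32

Substitute the inner expansion into the outer series and collect powers.
From the series, [w^4] f = -4/3; multiply by 4! = 24 to get -32.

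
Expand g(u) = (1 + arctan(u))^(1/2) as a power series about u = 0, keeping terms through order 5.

Plug the Maclaurin series of the inner function into that of the outer and collect terms.
[u^0] = 1;  [u^1] = 1/2;  [u^2] = -1/8;  [u^3] = -5/48;  [u^4] = 17/384;  [u^5] = 83/1280.

83*u^5/1280 + 17*u^4/384 - 5*u^3/48 - u^2/8 + u/2 + 1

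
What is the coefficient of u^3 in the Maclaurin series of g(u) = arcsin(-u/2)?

c_3 = g′′′(0)/3! = -1/48.

-1/48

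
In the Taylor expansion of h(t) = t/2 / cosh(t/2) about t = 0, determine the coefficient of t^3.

-1/16

Invert the denominator's series and multiply.
So c_3 = h′′′(0)/3! = -1/16.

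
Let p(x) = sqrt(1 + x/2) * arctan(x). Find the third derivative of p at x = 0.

-35/16

Write out both Maclaurin series and multiply, keeping only the needed powers.
The coefficient of x^3 in the expansion is -35/96, so p′′′(0) = 3! * (-35/96) = -35/16.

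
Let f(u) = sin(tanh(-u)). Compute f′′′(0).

Substitute the inner expansion into the outer series and collect powers.
The coefficient of u^3 in the expansion is 1/2, so f′′′(0) = 3! * (1/2) = 3.

3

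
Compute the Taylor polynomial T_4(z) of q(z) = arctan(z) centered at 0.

[z^0] = 0;  [z^1] = 1;  [z^2] = 0;  [z^3] = -1/3;  [z^4] = 0.

-z^3/3 + z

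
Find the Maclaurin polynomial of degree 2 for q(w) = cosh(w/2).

w^2/8 + 1

q(0) = 1
q′(0) = 0
q′′(0) = 1/4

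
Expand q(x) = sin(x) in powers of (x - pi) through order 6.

-(x - pi)^5/120 + (x - pi)^3/6 - (x - pi)

[(x - pi)^0] = 0;  [(x - pi)^1] = -1;  [(x - pi)^2] = 0;  [(x - pi)^3] = 1/6;  [(x - pi)^4] = 0;  [(x - pi)^5] = -1/120;  [(x - pi)^6] = 0.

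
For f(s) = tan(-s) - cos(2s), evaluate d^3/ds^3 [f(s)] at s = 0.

-2

Expand each term separately and add.
The coefficient of s^3 in the expansion is -1/3, so f′′′(0) = 3! * (-1/3) = -2.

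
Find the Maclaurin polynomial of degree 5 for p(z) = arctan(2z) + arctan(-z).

31*z^5/5 - 7*z^3/3 + z

Combine the two series term by term.
p(0) = 0
p′(0) = 1
p′′(0) = 0
p′′′(0) = -14
p^(4)(0) = 0
p^(5)(0) = 744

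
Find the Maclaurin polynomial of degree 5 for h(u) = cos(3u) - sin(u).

-u^5/120 + 27*u^4/8 + u^3/6 - 9*u^2/2 - u + 1

Combine the two series term by term.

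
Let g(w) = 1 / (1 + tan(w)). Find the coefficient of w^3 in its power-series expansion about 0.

Use the geometric series for the reciprocal, then substitute.
g(0) = 1
g′(0) = -1
g′′(0) = 2
g′′′(0) = -8

-4/3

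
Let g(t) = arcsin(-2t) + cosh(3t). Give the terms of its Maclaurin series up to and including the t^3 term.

Expand each term separately and add.
g(0) = 1
g′(0) = -2
g′′(0) = 9
g′′′(0) = -8
The Taylor polynomial is Σ g^(k)(0)/k! · t^k.

-4*t^3/3 + 9*t^2/2 - 2*t + 1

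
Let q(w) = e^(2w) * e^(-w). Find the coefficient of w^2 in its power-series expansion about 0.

1/2

Take the Cauchy product of the two expansions.
[w^0] = 1;  [w^1] = 1;  [w^2] = 1/2.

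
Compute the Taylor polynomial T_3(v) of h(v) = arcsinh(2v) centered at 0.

-4*v^3/3 + 2*v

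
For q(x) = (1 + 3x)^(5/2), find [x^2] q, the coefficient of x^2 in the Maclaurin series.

q(0) = 1
q′(0) = 15/2
q′′(0) = 135/4

135/8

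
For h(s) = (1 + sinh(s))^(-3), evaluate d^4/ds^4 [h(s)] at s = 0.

Plug the Maclaurin series of the inner function into that of the outer and collect terms.
From the series, [s^4] h = 17; multiply by 4! = 24 to get 408.

408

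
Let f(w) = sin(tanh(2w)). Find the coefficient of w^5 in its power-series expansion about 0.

148/15

Compose series: expand the inner function first, then feed it into the outer expansion.
f(0) = 0
f′(0) = 2
f′′(0) = 0
f′′′(0) = -24
f^(4)(0) = 0
f^(5)(0) = 1184
So c_5 = f^(5)(0)/5! = 148/15.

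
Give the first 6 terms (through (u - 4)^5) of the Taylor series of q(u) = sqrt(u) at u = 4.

Compute the successive derivatives at the expansion point and divide by k!.
[(u - 4)^0] = 2;  [(u - 4)^1] = 1/4;  [(u - 4)^2] = -1/64;  [(u - 4)^3] = 1/512;  [(u - 4)^4] = -5/16384;  [(u - 4)^5] = 7/131072.

7*(u - 4)^5/131072 - 5*(u - 4)^4/16384 + (u - 4)^3/512 - (u - 4)^2/64 + (u - 4)/4 + 2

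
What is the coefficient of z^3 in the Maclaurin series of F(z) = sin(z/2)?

F(0) = 0
F′(0) = 1/2
F′′(0) = 0
F′′′(0) = -1/8
So c_3 = F′′′(0)/3! = -1/48.

-1/48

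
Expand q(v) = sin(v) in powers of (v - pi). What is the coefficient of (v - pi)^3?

1/6

Differentiate repeatedly and evaluate at the center.
[(v - pi)^0] = 0;  [(v - pi)^1] = -1;  [(v - pi)^2] = 0;  [(v - pi)^3] = 1/6.
So c_3 = q′′′(pi)/3! = 1/6.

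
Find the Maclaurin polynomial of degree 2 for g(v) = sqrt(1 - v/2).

g(0) = 1
g′(0) = -1/4
g′′(0) = -1/16
The Taylor polynomial is Σ g^(k)(0)/k! · v^k.

-v^2/32 - v/4 + 1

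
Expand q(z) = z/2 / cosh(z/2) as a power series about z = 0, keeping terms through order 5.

5*z^5/768 - z^3/16 + z/2

Invert the denominator's series and multiply.
q(0) = 0
q′(0) = 1/2
q′′(0) = 0
q′′′(0) = -3/8
q^(4)(0) = 0
q^(5)(0) = 25/32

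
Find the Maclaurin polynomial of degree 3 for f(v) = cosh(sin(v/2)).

v^2/8 + 1

Plug the Maclaurin series of the inner function into that of the outer and collect terms.
[v^0] = 1;  [v^1] = 0;  [v^2] = 1/8;  [v^3] = 0.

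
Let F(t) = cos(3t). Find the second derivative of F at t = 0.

-9

Use the known series and substitute for the argument.
The coefficient of t^2 in the expansion is -9/2, so F′′(0) = 2! * (-9/2) = -9.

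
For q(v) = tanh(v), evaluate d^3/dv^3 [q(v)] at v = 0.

-2

The coefficient of v^3 in the expansion is -1/3, so q′′′(0) = 3! * (-1/3) = -2.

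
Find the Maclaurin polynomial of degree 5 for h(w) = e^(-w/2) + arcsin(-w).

-289*w^5/3840 + w^4/384 - 3*w^3/16 + w^2/8 - 3*w/2 + 1

Combine the two series term by term.
h(0) = 1
h′(0) = -3/2
h′′(0) = 1/4
h′′′(0) = -9/8
h^(4)(0) = 1/16
h^(5)(0) = -289/32
The Taylor polynomial is Σ h^(k)(0)/k! · w^k.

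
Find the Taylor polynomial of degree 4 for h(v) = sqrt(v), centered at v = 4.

Differentiate repeatedly and evaluate at the center.
h(4) = 2
h′(4) = 1/4
h′′(4) = -1/32
h′′′(4) = 3/256
h^(4)(4) = -15/2048
Dividing each by k! gives the coefficients c_0, ..., c_4.

-5*(v - 4)^4/16384 + (v - 4)^3/512 - (v - 4)^2/64 + (v - 4)/4 + 2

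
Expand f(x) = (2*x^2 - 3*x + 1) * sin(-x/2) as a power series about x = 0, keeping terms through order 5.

Distribute the polynomial across the series and collect like powers.
f(0) = 0
f′(0) = -1/2
f′′(0) = 3
f′′′(0) = -47/8
f^(4)(0) = -3/2
f^(5)(0) = 159/32
Dividing each by k! gives the coefficients c_0, ..., c_5.

53*x^5/1280 - x^4/16 - 47*x^3/48 + 3*x^2/2 - x/2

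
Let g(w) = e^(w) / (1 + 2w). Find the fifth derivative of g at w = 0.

-2329

Expand each factor separately, then convolve coefficients.
From the series, [w^5] g = -2329/120; multiply by 5! = 120 to get -2329.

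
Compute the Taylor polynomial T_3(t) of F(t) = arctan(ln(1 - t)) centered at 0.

-t^2/2 - t

Plug the Maclaurin series of the inner function into that of the outer and collect terms.
F(0) = 0
F′(0) = -1
F′′(0) = -1
F′′′(0) = 0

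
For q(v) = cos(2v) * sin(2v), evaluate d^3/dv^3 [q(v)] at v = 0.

Multiply the two series term by term and collect like powers.
From the series, [v^3] q = -16/3; multiply by 3! = 6 to get -32.

-32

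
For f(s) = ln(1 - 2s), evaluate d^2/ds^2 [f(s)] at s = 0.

The coefficient of s^2 in the expansion is -2, so f′′(0) = 2! * (-2) = -4.

-4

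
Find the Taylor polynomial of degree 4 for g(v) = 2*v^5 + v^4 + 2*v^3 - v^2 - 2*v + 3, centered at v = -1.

-9*(v + 1)^4 + 18*(v + 1)^3 - 21*(v + 1)^2 + 12*(v + 1) + 1

Compute the successive derivatives at the expansion point and divide by k!.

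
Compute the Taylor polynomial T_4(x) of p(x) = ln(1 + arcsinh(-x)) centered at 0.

-x^4/12 - x^3/6 - x^2/2 - x

Let u equal the inner series; expand the outer function in u and truncate.
p(0) = 0
p′(0) = -1
p′′(0) = -1
p′′′(0) = -1
p^(4)(0) = -2
Dividing each by k! gives the coefficients c_0, ..., c_4.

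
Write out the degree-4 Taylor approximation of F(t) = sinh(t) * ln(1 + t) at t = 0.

t^4/2 - t^3/2 + t^2

Take the Cauchy product of the two expansions.
F(0) = 0
F′(0) = 0
F′′(0) = 2
F′′′(0) = -3
F^(4)(0) = 12
Then c_k = F^(k)(0)/k! gives each Taylor coefficient.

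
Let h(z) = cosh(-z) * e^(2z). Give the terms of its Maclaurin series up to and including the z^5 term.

Take the Cauchy product of the two expansions.

61*z^5/60 + 41*z^4/24 + 7*z^3/3 + 5*z^2/2 + 2*z + 1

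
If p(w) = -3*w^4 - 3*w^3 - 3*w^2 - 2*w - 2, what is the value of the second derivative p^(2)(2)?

-186

From the series, [(w - 2)^2] p = -93; multiply by 2! = 2 to get -186.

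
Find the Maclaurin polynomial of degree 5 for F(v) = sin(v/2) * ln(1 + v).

Multiply the two series term by term and collect like powers.
[v^0] = 0;  [v^1] = 0;  [v^2] = 1/2;  [v^3] = -1/4;  [v^4] = 7/48;  [v^5] = -11/96.

-11*v^5/96 + 7*v^4/48 - v^3/4 + v^2/2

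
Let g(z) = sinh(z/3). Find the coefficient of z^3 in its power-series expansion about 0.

Compute the successive derivatives at the expansion point and divide by k!.
[z^0] = 0;  [z^1] = 1/3;  [z^2] = 0;  [z^3] = 1/162.

1/162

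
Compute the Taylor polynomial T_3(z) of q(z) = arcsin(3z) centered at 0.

9*z^3/2 + 3*z

q(0) = 0
q′(0) = 3
q′′(0) = 0
q′′′(0) = 27
Then c_k = q^(k)(0)/k! gives each Taylor coefficient.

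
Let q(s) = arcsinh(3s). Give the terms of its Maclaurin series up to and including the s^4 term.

Use the known series and substitute for the argument.
q(0) = 0
q′(0) = 3
q′′(0) = 0
q′′′(0) = -27
q^(4)(0) = 0
Dividing each by k! gives the coefficients c_0, ..., c_4.

-9*s^3/2 + 3*s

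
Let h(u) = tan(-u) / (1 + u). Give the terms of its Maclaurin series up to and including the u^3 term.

Multiply the two series term by term and collect like powers.
[u^0] = 0;  [u^1] = -1;  [u^2] = 1;  [u^3] = -4/3.

-4*u^3/3 + u^2 - u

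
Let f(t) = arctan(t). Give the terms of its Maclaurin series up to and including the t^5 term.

Compute the successive derivatives at the expansion point and divide by k!.
[t^0] = 0;  [t^1] = 1;  [t^2] = 0;  [t^3] = -1/3;  [t^4] = 0;  [t^5] = 1/5.

t^5/5 - t^3/3 + t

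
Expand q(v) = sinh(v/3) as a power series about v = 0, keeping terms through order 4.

Apply the Taylor formula c_k = f^(k)(a)/k!.
[v^0] = 0;  [v^1] = 1/3;  [v^2] = 0;  [v^3] = 1/162;  [v^4] = 0.

v^3/162 + v/3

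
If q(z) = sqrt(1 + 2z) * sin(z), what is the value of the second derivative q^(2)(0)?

Take the Cauchy product of the two expansions.
The coefficient of z^2 in the expansion is 1, so q′′(0) = 2! * (1) = 2.

2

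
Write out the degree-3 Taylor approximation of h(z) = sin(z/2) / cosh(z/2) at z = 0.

Divide the numerator series by the denominator series (power-series long division).
h(0) = 0
h′(0) = 1/2
h′′(0) = 0
h′′′(0) = -1/2

-z^3/12 + z/2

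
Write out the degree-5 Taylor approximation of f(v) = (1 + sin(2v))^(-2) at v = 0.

-1928*v^5/15 + 64*v^4 - 88*v^3/3 + 12*v^2 - 4*v + 1

Compose series: expand the inner function first, then feed it into the outer expansion.
f(0) = 1
f′(0) = -4
f′′(0) = 24
f′′′(0) = -176
f^(4)(0) = 1536
f^(5)(0) = -15424
Then c_k = f^(k)(0)/k! gives each Taylor coefficient.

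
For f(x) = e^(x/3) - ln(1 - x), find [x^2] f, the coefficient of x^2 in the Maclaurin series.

Expand each term separately and add.
So c_2 = f′′(0)/2! = 5/9.

5/9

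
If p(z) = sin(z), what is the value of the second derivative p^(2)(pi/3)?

-sqrt(3)/2

The coefficient of (z - pi/3)^2 in the expansion is -sqrt(3)/4, so p′′(pi/3) = 2! * (-sqrt(3)/4) = -sqrt(3)/2.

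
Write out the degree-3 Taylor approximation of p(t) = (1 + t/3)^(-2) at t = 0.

-4*t^3/27 + t^2/3 - 2*t/3 + 1

p(0) = 1
p′(0) = -2/3
p′′(0) = 2/3
p′′′(0) = -8/9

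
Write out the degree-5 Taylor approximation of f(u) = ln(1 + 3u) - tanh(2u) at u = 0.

Expand each term separately and add.
f(0) = 0
f′(0) = 1
f′′(0) = -9
f′′′(0) = 70
f^(4)(0) = -486
f^(5)(0) = 5320
Dividing each by k! gives the coefficients c_0, ..., c_5.

133*u^5/3 - 81*u^4/4 + 35*u^3/3 - 9*u^2/2 + u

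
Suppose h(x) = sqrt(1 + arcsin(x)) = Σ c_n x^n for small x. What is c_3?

Compose series: expand the inner function first, then feed it into the outer expansion.
h(0) = 1
h′(0) = 1/2
h′′(0) = -1/4
h′′′(0) = 7/8

7/48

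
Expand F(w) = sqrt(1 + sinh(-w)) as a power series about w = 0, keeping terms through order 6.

-2401*w^6/46080 - 241*w^5/3840 - 31*w^4/384 - 7*w^3/48 - w^2/8 - w/2 + 1

Substitute the inner expansion into the outer series and collect powers.
F(0) = 1
F′(0) = -1/2
F′′(0) = -1/4
F′′′(0) = -7/8
F^(4)(0) = -31/16
F^(5)(0) = -241/32
F^(6)(0) = -2401/64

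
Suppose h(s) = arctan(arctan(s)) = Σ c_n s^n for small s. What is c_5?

11/15

Plug the Maclaurin series of the inner function into that of the outer and collect terms.
h(0) = 0
h′(0) = 1
h′′(0) = 0
h′′′(0) = -4
h^(4)(0) = 0
h^(5)(0) = 88
So c_5 = h^(5)(0)/5! = 11/15.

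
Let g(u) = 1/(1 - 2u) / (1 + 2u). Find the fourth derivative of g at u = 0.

384

Multiply the two series term by term and collect like powers.
The coefficient of u^4 in the expansion is 16, so g^(4)(0) = 4! * (16) = 384.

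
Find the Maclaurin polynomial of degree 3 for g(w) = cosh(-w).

w^2/2 + 1

Differentiate repeatedly and evaluate at the center.
[w^0] = 1;  [w^1] = 0;  [w^2] = 1/2;  [w^3] = 0.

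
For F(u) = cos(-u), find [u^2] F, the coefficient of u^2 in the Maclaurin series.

-1/2

F(0) = 1
F′(0) = 0
F′′(0) = -1
So c_2 = F′′(0)/2! = -1/2.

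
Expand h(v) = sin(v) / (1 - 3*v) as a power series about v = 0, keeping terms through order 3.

53*v^3/6 + 3*v^2 + v

Use 1/(1 - r) = Σ r^k on the denominator, then take the Cauchy product.
h(0) = 0
h′(0) = 1
h′′(0) = 6
h′′′(0) = 53
The Taylor polynomial is Σ h^(k)(0)/k! · v^k.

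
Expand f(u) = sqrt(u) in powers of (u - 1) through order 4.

-5*(u - 1)^4/128 + (u - 1)^3/16 - (u - 1)^2/8 + (u - 1)/2 + 1

f(1) = 1
f′(1) = 1/2
f′′(1) = -1/4
f′′′(1) = 3/8
f^(4)(1) = -15/16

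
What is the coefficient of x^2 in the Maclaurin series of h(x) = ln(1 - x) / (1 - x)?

-3/2

Multiply the numerator's expansion by the denominator's geometric series.
h(0) = 0
h′(0) = -1
h′′(0) = -3
Dividing each by k! gives the coefficients c_0, ..., c_2.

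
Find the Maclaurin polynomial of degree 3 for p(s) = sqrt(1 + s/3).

s^3/432 - s^2/72 + s/6 + 1

p(0) = 1
p′(0) = 1/6
p′′(0) = -1/36
p′′′(0) = 1/72
The Taylor polynomial is Σ p^(k)(0)/k! · s^k.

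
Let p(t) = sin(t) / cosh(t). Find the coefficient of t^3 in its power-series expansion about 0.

Write the quotient as an unknown series and match coefficients against numerator = denominator · series.
p(0) = 0
p′(0) = 1
p′′(0) = 0
p′′′(0) = -4
The Taylor polynomial is Σ p^(k)(0)/k! · t^k.

-2/3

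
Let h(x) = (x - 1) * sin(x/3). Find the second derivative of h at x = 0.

Multiply each power in the prefactor through the base expansion.
The coefficient of x^2 in the expansion is 1/3, so h′′(0) = 2! * (1/3) = 2/3.

2/3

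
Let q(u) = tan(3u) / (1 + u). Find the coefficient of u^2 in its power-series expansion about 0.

-3

Multiply the two series term by term and collect like powers.
[u^0] = 0;  [u^1] = 3;  [u^2] = -3.
So c_2 = q′′(0)/2! = -3.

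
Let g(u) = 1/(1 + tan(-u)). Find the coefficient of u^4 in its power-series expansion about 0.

5/3

Compose series: expand the inner function first, then feed it into the outer expansion.
g(0) = 1
g′(0) = 1
g′′(0) = 2
g′′′(0) = 8
g^(4)(0) = 40
Then c_k = g^(k)(0)/k! gives each Taylor coefficient.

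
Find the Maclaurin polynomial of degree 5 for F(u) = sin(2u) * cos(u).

61*u^5/60 - 7*u^3/3 + 2*u

Multiply the two series term by term and collect like powers.
F(0) = 0
F′(0) = 2
F′′(0) = 0
F′′′(0) = -14
F^(4)(0) = 0
F^(5)(0) = 122
The Taylor polynomial is Σ F^(k)(0)/k! · u^k.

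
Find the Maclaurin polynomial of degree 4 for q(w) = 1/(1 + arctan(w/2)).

Let u equal the inner series; expand the outer function in u and truncate.
q(0) = 1
q′(0) = -1/2
q′′(0) = 1/2
q′′′(0) = -1/2
q^(4)(0) = 1/2
The Taylor polynomial is Σ q^(k)(0)/k! · w^k.

w^4/48 - w^3/12 + w^2/4 - w/2 + 1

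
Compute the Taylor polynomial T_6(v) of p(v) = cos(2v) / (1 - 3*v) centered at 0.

Expand 1/(denominator) as a geometric series and multiply by the numerator's series.
p(0) = 1
p′(0) = 3
p′′(0) = 14
p′′′(0) = 126
p^(4)(0) = 1528
p^(5)(0) = 22920
p^(6)(0) = 412496

25781*v^6/45 + 191*v^5 + 191*v^4/3 + 21*v^3 + 7*v^2 + 3*v + 1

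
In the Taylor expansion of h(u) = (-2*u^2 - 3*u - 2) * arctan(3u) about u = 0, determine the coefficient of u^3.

12

Distribute the polynomial across the series and collect like powers.
[u^0] = 0;  [u^1] = -6;  [u^2] = -9;  [u^3] = 12.
So c_3 = h′′′(0)/3! = 12.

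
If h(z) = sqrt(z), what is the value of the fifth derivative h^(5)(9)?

The coefficient of (z - 9)^5 in the expansion is 7/5038848, so h^(5)(9) = 5! * (7/5038848) = 35/209952.

35/209952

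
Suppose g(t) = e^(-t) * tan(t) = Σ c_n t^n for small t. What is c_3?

5/6

Take the Cauchy product of the two expansions.
g(0) = 0
g′(0) = 1
g′′(0) = -2
g′′′(0) = 5
Then c_k = g^(k)(0)/k! gives each Taylor coefficient.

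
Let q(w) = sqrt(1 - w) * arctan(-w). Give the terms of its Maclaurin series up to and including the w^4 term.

-5*w^4/48 + 11*w^3/24 + w^2/2 - w

Take the Cauchy product of the two expansions.
q(0) = 0
q′(0) = -1
q′′(0) = 1
q′′′(0) = 11/4
q^(4)(0) = -5/2
Dividing each by k! gives the coefficients c_0, ..., c_4.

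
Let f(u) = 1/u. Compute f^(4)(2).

From the series, [(u - 2)^4] f = 1/32; multiply by 4! = 24 to get 3/4.

3/4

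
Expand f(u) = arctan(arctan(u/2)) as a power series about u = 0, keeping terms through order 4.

-u^3/12 + u/2

Plug the Maclaurin series of the inner function into that of the outer and collect terms.
f(0) = 0
f′(0) = 1/2
f′′(0) = 0
f′′′(0) = -1/2
f^(4)(0) = 0
Dividing each by k! gives the coefficients c_0, ..., c_4.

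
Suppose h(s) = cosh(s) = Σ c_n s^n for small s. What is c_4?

Differentiate repeatedly and evaluate at the center.
[s^0] = 1;  [s^1] = 0;  [s^2] = 1/2;  [s^3] = 0;  [s^4] = 1/24.
So c_4 = h^(4)(0)/4! = 1/24.

1/24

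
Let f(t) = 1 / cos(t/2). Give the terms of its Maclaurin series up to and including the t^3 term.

Write the quotient as an unknown series and match coefficients against numerator = denominator · series.
f(0) = 1
f′(0) = 0
f′′(0) = 1/4
f′′′(0) = 0
Dividing each by k! gives the coefficients c_0, ..., c_3.

t^2/8 + 1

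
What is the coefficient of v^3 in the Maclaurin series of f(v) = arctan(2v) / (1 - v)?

Take the Cauchy product of the two expansions.
[v^0] = 0;  [v^1] = 2;  [v^2] = 2;  [v^3] = -2/3.

-2/3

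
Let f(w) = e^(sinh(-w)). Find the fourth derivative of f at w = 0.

Substitute the inner expansion into the outer series and collect powers.
From the series, [w^4] f = 5/24; multiply by 4! = 24 to get 5.

5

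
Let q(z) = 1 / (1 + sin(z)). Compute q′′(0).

Write 1/(1+u) = 1 - u + u^2 - u^3 + ... and substitute the series for u.
The coefficient of z^2 in the expansion is 1, so q′′(0) = 2! * (1) = 2.

2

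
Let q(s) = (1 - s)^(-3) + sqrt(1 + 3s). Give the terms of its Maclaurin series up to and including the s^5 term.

7077*s^5/256 + 1515*s^4/128 + 187*s^3/16 + 39*s^2/8 + 9*s/2 + 2

Add the two expansions coefficient-wise.
q(0) = 2
q′(0) = 9/2
q′′(0) = 39/4
q′′′(0) = 561/8
q^(4)(0) = 4545/16
q^(5)(0) = 106155/32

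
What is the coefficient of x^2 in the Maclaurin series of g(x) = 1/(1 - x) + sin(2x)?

Combine the two series term by term.
g(0) = 1
g′(0) = 3
g′′(0) = 2
So c_2 = g′′(0)/2! = 1.

1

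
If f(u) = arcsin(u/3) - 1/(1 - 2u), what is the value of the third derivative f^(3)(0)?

-1295/27

Combine the two series term by term.
From the series, [u^3] f = -1295/162; multiply by 3! = 6 to get -1295/27.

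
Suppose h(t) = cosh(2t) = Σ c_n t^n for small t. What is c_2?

Apply the Taylor formula c_k = f^(k)(a)/k!.
h(0) = 1
h′(0) = 0
h′′(0) = 4

2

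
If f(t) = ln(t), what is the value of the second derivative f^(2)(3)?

From the series, [(t - 3)^2] f = -1/18; multiply by 2! = 2 to get -1/9.

-1/9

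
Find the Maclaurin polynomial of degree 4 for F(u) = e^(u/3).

u^4/1944 + u^3/162 + u^2/18 + u/3 + 1

[u^0] = 1;  [u^1] = 1/3;  [u^2] = 1/18;  [u^3] = 1/162;  [u^4] = 1/1944.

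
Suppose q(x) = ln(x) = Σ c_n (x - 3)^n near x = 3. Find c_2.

-1/18

[(x - 3)^0] = ln(3);  [(x - 3)^1] = 1/3;  [(x - 3)^2] = -1/18.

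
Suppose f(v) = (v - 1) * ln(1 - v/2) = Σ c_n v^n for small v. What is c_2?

Multiply each power in the prefactor through the base expansion.
f(0) = 0
f′(0) = 1/2
f′′(0) = -3/4
So c_2 = f′′(0)/2! = -3/8.

-3/8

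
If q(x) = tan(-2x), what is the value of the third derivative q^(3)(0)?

-16

Use the known series and substitute for the argument.
From the series, [x^3] q = -8/3; multiply by 3! = 6 to get -16.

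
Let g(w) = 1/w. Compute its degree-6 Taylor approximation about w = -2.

-(w + 2)^6/128 - (w + 2)^5/64 - (w + 2)^4/32 - (w + 2)^3/16 - (w + 2)^2/8 - (w + 2)/4 - 1/2

Apply the Taylor formula c_k = f^(k)(a)/k!.
[(w + 2)^0] = -1/2;  [(w + 2)^1] = -1/4;  [(w + 2)^2] = -1/8;  [(w + 2)^3] = -1/16;  [(w + 2)^4] = -1/32;  [(w + 2)^5] = -1/64;  [(w + 2)^6] = -1/128.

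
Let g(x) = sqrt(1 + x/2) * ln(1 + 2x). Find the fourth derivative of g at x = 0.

-625/8

Take the Cauchy product of the two expansions.
From the series, [x^4] g = -625/192; multiply by 4! = 24 to get -625/8.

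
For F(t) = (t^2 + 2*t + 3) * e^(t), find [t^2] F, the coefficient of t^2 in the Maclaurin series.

9/2

Multiply each power in the prefactor through the base expansion.
So c_2 = F′′(0)/2! = 9/2.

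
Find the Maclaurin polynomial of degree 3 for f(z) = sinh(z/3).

z^3/162 + z/3

Compute the successive derivatives at the expansion point and divide by k!.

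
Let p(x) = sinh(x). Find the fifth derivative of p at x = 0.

1

Compute the successive derivatives at the expansion point and divide by k!.
From the series, [x^5] p = 1/120; multiply by 5! = 120 to get 1.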